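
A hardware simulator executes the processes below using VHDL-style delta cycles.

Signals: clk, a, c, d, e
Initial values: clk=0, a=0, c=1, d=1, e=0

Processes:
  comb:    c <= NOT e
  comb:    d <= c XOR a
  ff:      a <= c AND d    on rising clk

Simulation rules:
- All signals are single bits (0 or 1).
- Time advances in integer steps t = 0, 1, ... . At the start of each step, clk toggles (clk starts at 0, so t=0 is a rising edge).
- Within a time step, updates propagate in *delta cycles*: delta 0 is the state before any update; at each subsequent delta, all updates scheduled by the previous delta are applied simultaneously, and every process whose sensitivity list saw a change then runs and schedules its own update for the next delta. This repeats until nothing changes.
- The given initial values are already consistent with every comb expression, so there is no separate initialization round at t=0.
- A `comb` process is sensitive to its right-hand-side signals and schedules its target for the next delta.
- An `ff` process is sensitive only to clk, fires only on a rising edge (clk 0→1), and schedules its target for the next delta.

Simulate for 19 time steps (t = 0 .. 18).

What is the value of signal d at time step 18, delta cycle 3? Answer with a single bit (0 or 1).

1

t0.Δ0 d=1 c=1 clk=0 e=0 a=0
t0.Δ1 d=1 c=1 clk=1 e=0 a=0
t0.Δ2 d=1 c=1 clk=1 e=0 a=1
t0.Δ3 d=0 c=1 clk=1 e=0 a=1
t1.Δ0 d=0 c=1 clk=1 e=0 a=1
t1.Δ1 d=0 c=1 clk=0 e=0 a=1
t2.Δ0 d=0 c=1 clk=0 e=0 a=1
t2.Δ1 d=0 c=1 clk=1 e=0 a=1
t2.Δ2 d=0 c=1 clk=1 e=0 a=0
t2.Δ3 d=1 c=1 clk=1 e=0 a=0
t3.Δ0 d=1 c=1 clk=1 e=0 a=0
t3.Δ1 d=1 c=1 clk=0 e=0 a=0
t4.Δ0 d=1 c=1 clk=0 e=0 a=0
t4.Δ1 d=1 c=1 clk=1 e=0 a=0
t4.Δ2 d=1 c=1 clk=1 e=0 a=1
t4.Δ3 d=0 c=1 clk=1 e=0 a=1
t5.Δ0 d=0 c=1 clk=1 e=0 a=1
t5.Δ1 d=0 c=1 clk=0 e=0 a=1
t6.Δ0 d=0 c=1 clk=0 e=0 a=1
t6.Δ1 d=0 c=1 clk=1 e=0 a=1
t6.Δ2 d=0 c=1 clk=1 e=0 a=0
t6.Δ3 d=1 c=1 clk=1 e=0 a=0
t7.Δ0 d=1 c=1 clk=1 e=0 a=0
t7.Δ1 d=1 c=1 clk=0 e=0 a=0
t8.Δ0 d=1 c=1 clk=0 e=0 a=0
t8.Δ1 d=1 c=1 clk=1 e=0 a=0
t8.Δ2 d=1 c=1 clk=1 e=0 a=1
t8.Δ3 d=0 c=1 clk=1 e=0 a=1
t9.Δ0 d=0 c=1 clk=1 e=0 a=1
t9.Δ1 d=0 c=1 clk=0 e=0 a=1
t10.Δ0 d=0 c=1 clk=0 e=0 a=1
t10.Δ1 d=0 c=1 clk=1 e=0 a=1
t10.Δ2 d=0 c=1 clk=1 e=0 a=0
t10.Δ3 d=1 c=1 clk=1 e=0 a=0
t11.Δ0 d=1 c=1 clk=1 e=0 a=0
t11.Δ1 d=1 c=1 clk=0 e=0 a=0
t12.Δ0 d=1 c=1 clk=0 e=0 a=0
t12.Δ1 d=1 c=1 clk=1 e=0 a=0
t12.Δ2 d=1 c=1 clk=1 e=0 a=1
t12.Δ3 d=0 c=1 clk=1 e=0 a=1
t13.Δ0 d=0 c=1 clk=1 e=0 a=1
t13.Δ1 d=0 c=1 clk=0 e=0 a=1
t14.Δ0 d=0 c=1 clk=0 e=0 a=1
t14.Δ1 d=0 c=1 clk=1 e=0 a=1
t14.Δ2 d=0 c=1 clk=1 e=0 a=0
t14.Δ3 d=1 c=1 clk=1 e=0 a=0
t15.Δ0 d=1 c=1 clk=1 e=0 a=0
t15.Δ1 d=1 c=1 clk=0 e=0 a=0
t16.Δ0 d=1 c=1 clk=0 e=0 a=0
t16.Δ1 d=1 c=1 clk=1 e=0 a=0
t16.Δ2 d=1 c=1 clk=1 e=0 a=1
t16.Δ3 d=0 c=1 clk=1 e=0 a=1
t17.Δ0 d=0 c=1 clk=1 e=0 a=1
t17.Δ1 d=0 c=1 clk=0 e=0 a=1
t18.Δ0 d=0 c=1 clk=0 e=0 a=1
t18.Δ1 d=0 c=1 clk=1 e=0 a=1
t18.Δ2 d=0 c=1 clk=1 e=0 a=0
t18.Δ3 d=1 c=1 clk=1 e=0 a=0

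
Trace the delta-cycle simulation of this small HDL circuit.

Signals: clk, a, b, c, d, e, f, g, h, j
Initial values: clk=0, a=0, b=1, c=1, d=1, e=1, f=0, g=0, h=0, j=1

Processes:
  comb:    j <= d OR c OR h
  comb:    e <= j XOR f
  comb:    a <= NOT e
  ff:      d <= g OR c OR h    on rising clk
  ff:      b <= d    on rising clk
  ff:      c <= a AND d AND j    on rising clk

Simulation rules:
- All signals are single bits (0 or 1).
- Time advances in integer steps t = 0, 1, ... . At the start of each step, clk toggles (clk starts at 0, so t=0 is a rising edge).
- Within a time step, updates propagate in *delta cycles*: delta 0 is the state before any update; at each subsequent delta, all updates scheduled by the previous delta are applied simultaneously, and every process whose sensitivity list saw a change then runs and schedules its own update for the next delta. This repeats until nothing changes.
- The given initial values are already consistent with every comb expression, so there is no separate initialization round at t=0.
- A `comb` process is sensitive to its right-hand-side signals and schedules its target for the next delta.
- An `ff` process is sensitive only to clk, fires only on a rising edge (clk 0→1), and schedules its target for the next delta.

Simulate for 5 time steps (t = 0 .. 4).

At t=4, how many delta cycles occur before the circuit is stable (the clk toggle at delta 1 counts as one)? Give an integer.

2

t0.Δ0 b=1 d=1 f=0 j=1 a=0 clk=0 g=0 e=1 c=1 h=0
t0.Δ1 b=1 d=1 f=0 j=1 a=0 clk=1 g=0 e=1 c=1 h=0
t0.Δ2 b=1 d=1 f=0 j=1 a=0 clk=1 g=0 e=1 c=0 h=0
t1.Δ0 b=1 d=1 f=0 j=1 a=0 clk=1 g=0 e=1 c=0 h=0
t1.Δ1 b=1 d=1 f=0 j=1 a=0 clk=0 g=0 e=1 c=0 h=0
t2.Δ0 b=1 d=1 f=0 j=1 a=0 clk=0 g=0 e=1 c=0 h=0
t2.Δ1 b=1 d=1 f=0 j=1 a=0 clk=1 g=0 e=1 c=0 h=0
t2.Δ2 b=1 d=0 f=0 j=1 a=0 clk=1 g=0 e=1 c=0 h=0
t2.Δ3 b=1 d=0 f=0 j=0 a=0 clk=1 g=0 e=1 c=0 h=0
t2.Δ4 b=1 d=0 f=0 j=0 a=0 clk=1 g=0 e=0 c=0 h=0
t2.Δ5 b=1 d=0 f=0 j=0 a=1 clk=1 g=0 e=0 c=0 h=0
t3.Δ0 b=1 d=0 f=0 j=0 a=1 clk=1 g=0 e=0 c=0 h=0
t3.Δ1 b=1 d=0 f=0 j=0 a=1 clk=0 g=0 e=0 c=0 h=0
t4.Δ0 b=1 d=0 f=0 j=0 a=1 clk=0 g=0 e=0 c=0 h=0
t4.Δ1 b=1 d=0 f=0 j=0 a=1 clk=1 g=0 e=0 c=0 h=0
t4.Δ2 b=0 d=0 f=0 j=0 a=1 clk=1 g=0 e=0 c=0 h=0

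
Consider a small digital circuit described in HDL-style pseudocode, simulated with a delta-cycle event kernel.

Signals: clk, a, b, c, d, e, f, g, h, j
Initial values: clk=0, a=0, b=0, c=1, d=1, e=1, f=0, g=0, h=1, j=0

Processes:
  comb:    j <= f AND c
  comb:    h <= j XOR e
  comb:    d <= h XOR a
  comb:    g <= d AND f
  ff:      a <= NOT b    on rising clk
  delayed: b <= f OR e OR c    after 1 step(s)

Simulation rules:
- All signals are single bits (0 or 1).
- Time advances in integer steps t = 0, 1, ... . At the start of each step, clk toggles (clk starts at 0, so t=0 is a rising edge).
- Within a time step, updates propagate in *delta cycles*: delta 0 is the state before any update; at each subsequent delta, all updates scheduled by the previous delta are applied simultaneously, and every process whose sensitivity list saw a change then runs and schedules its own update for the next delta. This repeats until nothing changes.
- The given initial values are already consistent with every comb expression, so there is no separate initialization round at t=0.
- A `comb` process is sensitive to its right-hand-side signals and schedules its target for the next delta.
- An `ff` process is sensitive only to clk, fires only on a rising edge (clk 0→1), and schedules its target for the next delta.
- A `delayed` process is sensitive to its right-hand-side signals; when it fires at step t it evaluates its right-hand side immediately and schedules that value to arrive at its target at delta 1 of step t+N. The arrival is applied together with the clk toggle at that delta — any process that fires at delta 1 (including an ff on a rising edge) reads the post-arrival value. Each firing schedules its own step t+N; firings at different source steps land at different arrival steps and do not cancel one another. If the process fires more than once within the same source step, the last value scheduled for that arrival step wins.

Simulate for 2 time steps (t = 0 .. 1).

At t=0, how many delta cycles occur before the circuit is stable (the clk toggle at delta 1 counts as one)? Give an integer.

t0.Δ0 clk=0 c=1 b=0 f=0 d=1 a=0 h=1 g=0 j=0 e=1
t0.Δ1 clk=1 c=1 b=0 f=0 d=1 a=0 h=1 g=0 j=0 e=1
t0.Δ2 clk=1 c=1 b=0 f=0 d=1 a=1 h=1 g=0 j=0 e=1
t0.Δ3 clk=1 c=1 b=0 f=0 d=0 a=1 h=1 g=0 j=0 e=1
t1.Δ0 clk=1 c=1 b=0 f=0 d=0 a=1 h=1 g=0 j=0 e=1
t1.Δ1 clk=0 c=1 b=0 f=0 d=0 a=1 h=1 g=0 j=0 e=1

3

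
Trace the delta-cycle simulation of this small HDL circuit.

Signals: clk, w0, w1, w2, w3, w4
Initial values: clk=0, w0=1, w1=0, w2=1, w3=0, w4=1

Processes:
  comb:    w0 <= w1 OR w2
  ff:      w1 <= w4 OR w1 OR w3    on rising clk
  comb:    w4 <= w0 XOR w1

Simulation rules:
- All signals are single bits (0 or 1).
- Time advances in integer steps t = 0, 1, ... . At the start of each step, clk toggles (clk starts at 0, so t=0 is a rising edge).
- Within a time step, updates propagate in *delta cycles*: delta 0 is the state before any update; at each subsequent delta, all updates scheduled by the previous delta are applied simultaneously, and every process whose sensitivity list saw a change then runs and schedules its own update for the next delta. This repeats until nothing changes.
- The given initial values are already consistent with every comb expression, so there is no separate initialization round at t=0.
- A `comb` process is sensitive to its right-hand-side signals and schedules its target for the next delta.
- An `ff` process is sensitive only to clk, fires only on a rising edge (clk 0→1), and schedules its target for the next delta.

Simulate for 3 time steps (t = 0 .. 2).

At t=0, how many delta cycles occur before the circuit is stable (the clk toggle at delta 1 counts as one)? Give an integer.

3

t0.Δ0 w2=1 clk=0 w1=0 w0=1 w4=1 w3=0
t0.Δ1 w2=1 clk=1 w1=0 w0=1 w4=1 w3=0
t0.Δ2 w2=1 clk=1 w1=1 w0=1 w4=1 w3=0
t0.Δ3 w2=1 clk=1 w1=1 w0=1 w4=0 w3=0
t1.Δ0 w2=1 clk=1 w1=1 w0=1 w4=0 w3=0
t1.Δ1 w2=1 clk=0 w1=1 w0=1 w4=0 w3=0
t2.Δ0 w2=1 clk=0 w1=1 w0=1 w4=0 w3=0
t2.Δ1 w2=1 clk=1 w1=1 w0=1 w4=0 w3=0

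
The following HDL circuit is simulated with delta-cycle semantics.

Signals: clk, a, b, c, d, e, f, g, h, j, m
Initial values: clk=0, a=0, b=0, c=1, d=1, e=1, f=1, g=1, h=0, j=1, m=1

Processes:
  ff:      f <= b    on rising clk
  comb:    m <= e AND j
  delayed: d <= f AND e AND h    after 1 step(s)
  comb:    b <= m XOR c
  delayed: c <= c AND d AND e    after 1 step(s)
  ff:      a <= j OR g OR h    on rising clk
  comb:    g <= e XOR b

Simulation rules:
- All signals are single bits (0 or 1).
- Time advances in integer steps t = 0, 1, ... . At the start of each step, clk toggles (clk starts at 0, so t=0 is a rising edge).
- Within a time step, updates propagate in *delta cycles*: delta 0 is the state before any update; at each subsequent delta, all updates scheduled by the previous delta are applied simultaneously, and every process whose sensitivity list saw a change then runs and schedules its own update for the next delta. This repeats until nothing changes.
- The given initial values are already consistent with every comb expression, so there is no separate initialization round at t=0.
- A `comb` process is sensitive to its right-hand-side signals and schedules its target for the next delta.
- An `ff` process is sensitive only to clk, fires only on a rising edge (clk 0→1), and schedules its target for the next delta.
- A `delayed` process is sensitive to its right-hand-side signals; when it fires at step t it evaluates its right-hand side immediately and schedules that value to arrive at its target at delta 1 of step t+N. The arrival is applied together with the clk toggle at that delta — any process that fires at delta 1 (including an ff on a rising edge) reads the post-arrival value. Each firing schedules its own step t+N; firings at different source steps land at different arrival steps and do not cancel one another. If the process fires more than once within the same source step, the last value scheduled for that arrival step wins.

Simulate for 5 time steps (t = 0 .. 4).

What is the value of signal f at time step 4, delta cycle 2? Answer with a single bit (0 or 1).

t0.Δ0 g=1 m=1 h=0 b=0 e=1 f=1 c=1 clk=0 d=1 j=1 a=0
t0.Δ1 g=1 m=1 h=0 b=0 e=1 f=1 c=1 clk=1 d=1 j=1 a=0
t0.Δ2 g=1 m=1 h=0 b=0 e=1 f=0 c=1 clk=1 d=1 j=1 a=1
t1.Δ0 g=1 m=1 h=0 b=0 e=1 f=0 c=1 clk=1 d=1 j=1 a=1
t1.Δ1 g=1 m=1 h=0 b=0 e=1 f=0 c=1 clk=0 d=0 j=1 a=1
t2.Δ0 g=1 m=1 h=0 b=0 e=1 f=0 c=1 clk=0 d=0 j=1 a=1
t2.Δ1 g=1 m=1 h=0 b=0 e=1 f=0 c=0 clk=1 d=0 j=1 a=1
t2.Δ2 g=1 m=1 h=0 b=1 e=1 f=0 c=0 clk=1 d=0 j=1 a=1
t2.Δ3 g=0 m=1 h=0 b=1 e=1 f=0 c=0 clk=1 d=0 j=1 a=1
t3.Δ0 g=0 m=1 h=0 b=1 e=1 f=0 c=0 clk=1 d=0 j=1 a=1
t3.Δ1 g=0 m=1 h=0 b=1 e=1 f=0 c=0 clk=0 d=0 j=1 a=1
t4.Δ0 g=0 m=1 h=0 b=1 e=1 f=0 c=0 clk=0 d=0 j=1 a=1
t4.Δ1 g=0 m=1 h=0 b=1 e=1 f=0 c=0 clk=1 d=0 j=1 a=1
t4.Δ2 g=0 m=1 h=0 b=1 e=1 f=1 c=0 clk=1 d=0 j=1 a=1

1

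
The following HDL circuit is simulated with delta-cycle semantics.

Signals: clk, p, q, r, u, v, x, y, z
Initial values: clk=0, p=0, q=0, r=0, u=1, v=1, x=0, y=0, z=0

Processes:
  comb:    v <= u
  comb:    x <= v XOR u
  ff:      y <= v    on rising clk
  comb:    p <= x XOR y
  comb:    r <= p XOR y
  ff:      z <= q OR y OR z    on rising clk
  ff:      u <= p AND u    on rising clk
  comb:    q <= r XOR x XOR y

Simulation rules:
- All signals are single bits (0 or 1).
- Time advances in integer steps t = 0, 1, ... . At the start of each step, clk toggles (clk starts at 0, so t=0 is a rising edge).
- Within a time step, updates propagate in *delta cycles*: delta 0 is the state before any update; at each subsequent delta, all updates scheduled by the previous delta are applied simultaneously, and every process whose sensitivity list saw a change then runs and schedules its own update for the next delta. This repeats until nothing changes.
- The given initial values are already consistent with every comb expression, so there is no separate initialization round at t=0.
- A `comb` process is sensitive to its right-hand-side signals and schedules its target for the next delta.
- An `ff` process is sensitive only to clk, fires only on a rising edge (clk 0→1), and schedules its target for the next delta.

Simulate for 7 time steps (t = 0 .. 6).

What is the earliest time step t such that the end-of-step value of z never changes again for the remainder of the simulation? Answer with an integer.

2

[bits: clk,x,q,y,r,p,v,u,z]
t=0: Δ0=000000110 Δ1=100000110 Δ2=100100100 Δ3=111111000 Δ4=101100000 Δ5=101111000 Δ6=100101000 Δ7=101101000 | 7Δ
t=1: Δ0=101101000 Δ1=001101000 | 1Δ
t=2: Δ0=001101000 Δ1=101101000 Δ2=101001001 Δ3=100010001 Δ4=101000001 Δ5=100000001 | 5Δ
t=3: Δ0=100000001 Δ1=000000001 | 1Δ
t=4: Δ0=000000001 Δ1=100000001 | 1Δ
t=5: Δ0=100000001 Δ1=000000001 | 1Δ
t=6: Δ0=000000001 Δ1=100000001 | 1Δ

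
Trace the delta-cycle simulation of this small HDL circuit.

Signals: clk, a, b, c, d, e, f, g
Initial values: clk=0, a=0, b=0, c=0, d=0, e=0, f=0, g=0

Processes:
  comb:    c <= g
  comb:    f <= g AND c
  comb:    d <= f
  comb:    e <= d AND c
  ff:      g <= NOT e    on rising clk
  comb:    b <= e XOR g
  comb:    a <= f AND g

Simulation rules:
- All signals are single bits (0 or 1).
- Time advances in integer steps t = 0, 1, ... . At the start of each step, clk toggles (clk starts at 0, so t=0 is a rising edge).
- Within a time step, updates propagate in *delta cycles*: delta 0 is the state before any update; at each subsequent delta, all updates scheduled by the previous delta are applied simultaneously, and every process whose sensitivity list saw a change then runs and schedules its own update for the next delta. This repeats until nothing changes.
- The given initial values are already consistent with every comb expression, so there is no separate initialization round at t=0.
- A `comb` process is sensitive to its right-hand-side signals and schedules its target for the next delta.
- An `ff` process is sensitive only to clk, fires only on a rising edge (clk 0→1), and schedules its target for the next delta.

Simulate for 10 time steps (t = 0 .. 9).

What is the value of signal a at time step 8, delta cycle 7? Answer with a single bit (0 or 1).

1

[bits: e,g,d,a,f,b,c,clk]
t=0: Δ0=00000000 Δ1=00000001 Δ2=01000001 Δ3=01000111 Δ4=01001111 Δ5=01111111 Δ6=11111111 Δ7=11111011 | 7Δ
t=1: Δ0=11111011 Δ1=11111010 | 1Δ
t=2: Δ0=11111010 Δ1=11111011 Δ2=10111011 Δ3=10100101 Δ4=00000101 Δ5=00000001 | 5Δ
t=3: Δ0=00000001 Δ1=00000000 | 1Δ
t=4: Δ0=00000000 Δ1=00000001 Δ2=01000001 Δ3=01000111 Δ4=01001111 Δ5=01111111 Δ6=11111111 Δ7=11111011 | 7Δ
t=5: Δ0=11111011 Δ1=11111010 | 1Δ
t=6: Δ0=11111010 Δ1=11111011 Δ2=10111011 Δ3=10100101 Δ4=00000101 Δ5=00000001 | 5Δ
t=7: Δ0=00000001 Δ1=00000000 | 1Δ
t=8: Δ0=00000000 Δ1=00000001 Δ2=01000001 Δ3=01000111 Δ4=01001111 Δ5=01111111 Δ6=11111111 Δ7=11111011 | 7Δ
t=9: Δ0=11111011 Δ1=11111010 | 1Δ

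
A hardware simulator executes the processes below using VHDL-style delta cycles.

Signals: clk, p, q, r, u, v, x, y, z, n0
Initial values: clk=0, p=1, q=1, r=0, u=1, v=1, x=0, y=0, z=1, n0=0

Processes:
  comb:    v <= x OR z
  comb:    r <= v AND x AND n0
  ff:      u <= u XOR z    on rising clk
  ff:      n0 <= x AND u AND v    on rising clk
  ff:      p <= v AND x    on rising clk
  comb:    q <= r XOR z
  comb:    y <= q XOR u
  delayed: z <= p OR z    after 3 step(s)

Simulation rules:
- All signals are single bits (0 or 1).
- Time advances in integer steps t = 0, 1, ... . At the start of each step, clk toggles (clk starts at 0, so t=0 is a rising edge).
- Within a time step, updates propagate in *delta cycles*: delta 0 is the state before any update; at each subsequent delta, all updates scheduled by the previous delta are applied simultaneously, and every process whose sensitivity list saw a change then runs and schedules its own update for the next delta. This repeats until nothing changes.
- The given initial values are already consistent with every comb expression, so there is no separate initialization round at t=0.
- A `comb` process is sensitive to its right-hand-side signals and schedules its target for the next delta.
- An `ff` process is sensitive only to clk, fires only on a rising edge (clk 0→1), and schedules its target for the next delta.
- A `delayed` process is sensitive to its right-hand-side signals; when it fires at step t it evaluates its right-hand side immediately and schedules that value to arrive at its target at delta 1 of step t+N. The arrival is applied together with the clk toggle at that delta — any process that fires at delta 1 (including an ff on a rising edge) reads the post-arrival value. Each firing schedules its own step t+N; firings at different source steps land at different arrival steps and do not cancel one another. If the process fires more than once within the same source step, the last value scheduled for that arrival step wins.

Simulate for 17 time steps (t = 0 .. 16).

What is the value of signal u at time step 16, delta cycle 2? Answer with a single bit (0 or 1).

0

t0.Δ0 u=1 clk=0 q=1 r=0 n0=0 x=0 y=0 z=1 v=1 p=1
t0.Δ1 u=1 clk=1 q=1 r=0 n0=0 x=0 y=0 z=1 v=1 p=1
t0.Δ2 u=0 clk=1 q=1 r=0 n0=0 x=0 y=0 z=1 v=1 p=0
t0.Δ3 u=0 clk=1 q=1 r=0 n0=0 x=0 y=1 z=1 v=1 p=0
t1.Δ0 u=0 clk=1 q=1 r=0 n0=0 x=0 y=1 z=1 v=1 p=0
t1.Δ1 u=0 clk=0 q=1 r=0 n0=0 x=0 y=1 z=1 v=1 p=0
t2.Δ0 u=0 clk=0 q=1 r=0 n0=0 x=0 y=1 z=1 v=1 p=0
t2.Δ1 u=0 clk=1 q=1 r=0 n0=0 x=0 y=1 z=1 v=1 p=0
t2.Δ2 u=1 clk=1 q=1 r=0 n0=0 x=0 y=1 z=1 v=1 p=0
t2.Δ3 u=1 clk=1 q=1 r=0 n0=0 x=0 y=0 z=1 v=1 p=0
t3.Δ0 u=1 clk=1 q=1 r=0 n0=0 x=0 y=0 z=1 v=1 p=0
t3.Δ1 u=1 clk=0 q=1 r=0 n0=0 x=0 y=0 z=1 v=1 p=0
t4.Δ0 u=1 clk=0 q=1 r=0 n0=0 x=0 y=0 z=1 v=1 p=0
t4.Δ1 u=1 clk=1 q=1 r=0 n0=0 x=0 y=0 z=1 v=1 p=0
t4.Δ2 u=0 clk=1 q=1 r=0 n0=0 x=0 y=0 z=1 v=1 p=0
t4.Δ3 u=0 clk=1 q=1 r=0 n0=0 x=0 y=1 z=1 v=1 p=0
t5.Δ0 u=0 clk=1 q=1 r=0 n0=0 x=0 y=1 z=1 v=1 p=0
t5.Δ1 u=0 clk=0 q=1 r=0 n0=0 x=0 y=1 z=1 v=1 p=0
t6.Δ0 u=0 clk=0 q=1 r=0 n0=0 x=0 y=1 z=1 v=1 p=0
t6.Δ1 u=0 clk=1 q=1 r=0 n0=0 x=0 y=1 z=1 v=1 p=0
t6.Δ2 u=1 clk=1 q=1 r=0 n0=0 x=0 y=1 z=1 v=1 p=0
t6.Δ3 u=1 clk=1 q=1 r=0 n0=0 x=0 y=0 z=1 v=1 p=0
t7.Δ0 u=1 clk=1 q=1 r=0 n0=0 x=0 y=0 z=1 v=1 p=0
t7.Δ1 u=1 clk=0 q=1 r=0 n0=0 x=0 y=0 z=1 v=1 p=0
t8.Δ0 u=1 clk=0 q=1 r=0 n0=0 x=0 y=0 z=1 v=1 p=0
t8.Δ1 u=1 clk=1 q=1 r=0 n0=0 x=0 y=0 z=1 v=1 p=0
t8.Δ2 u=0 clk=1 q=1 r=0 n0=0 x=0 y=0 z=1 v=1 p=0
t8.Δ3 u=0 clk=1 q=1 r=0 n0=0 x=0 y=1 z=1 v=1 p=0
t9.Δ0 u=0 clk=1 q=1 r=0 n0=0 x=0 y=1 z=1 v=1 p=0
t9.Δ1 u=0 clk=0 q=1 r=0 n0=0 x=0 y=1 z=1 v=1 p=0
t10.Δ0 u=0 clk=0 q=1 r=0 n0=0 x=0 y=1 z=1 v=1 p=0
t10.Δ1 u=0 clk=1 q=1 r=0 n0=0 x=0 y=1 z=1 v=1 p=0
t10.Δ2 u=1 clk=1 q=1 r=0 n0=0 x=0 y=1 z=1 v=1 p=0
t10.Δ3 u=1 clk=1 q=1 r=0 n0=0 x=0 y=0 z=1 v=1 p=0
t11.Δ0 u=1 clk=1 q=1 r=0 n0=0 x=0 y=0 z=1 v=1 p=0
t11.Δ1 u=1 clk=0 q=1 r=0 n0=0 x=0 y=0 z=1 v=1 p=0
t12.Δ0 u=1 clk=0 q=1 r=0 n0=0 x=0 y=0 z=1 v=1 p=0
t12.Δ1 u=1 clk=1 q=1 r=0 n0=0 x=0 y=0 z=1 v=1 p=0
t12.Δ2 u=0 clk=1 q=1 r=0 n0=0 x=0 y=0 z=1 v=1 p=0
t12.Δ3 u=0 clk=1 q=1 r=0 n0=0 x=0 y=1 z=1 v=1 p=0
t13.Δ0 u=0 clk=1 q=1 r=0 n0=0 x=0 y=1 z=1 v=1 p=0
t13.Δ1 u=0 clk=0 q=1 r=0 n0=0 x=0 y=1 z=1 v=1 p=0
t14.Δ0 u=0 clk=0 q=1 r=0 n0=0 x=0 y=1 z=1 v=1 p=0
t14.Δ1 u=0 clk=1 q=1 r=0 n0=0 x=0 y=1 z=1 v=1 p=0
t14.Δ2 u=1 clk=1 q=1 r=0 n0=0 x=0 y=1 z=1 v=1 p=0
t14.Δ3 u=1 clk=1 q=1 r=0 n0=0 x=0 y=0 z=1 v=1 p=0
t15.Δ0 u=1 clk=1 q=1 r=0 n0=0 x=0 y=0 z=1 v=1 p=0
t15.Δ1 u=1 clk=0 q=1 r=0 n0=0 x=0 y=0 z=1 v=1 p=0
t16.Δ0 u=1 clk=0 q=1 r=0 n0=0 x=0 y=0 z=1 v=1 p=0
t16.Δ1 u=1 clk=1 q=1 r=0 n0=0 x=0 y=0 z=1 v=1 p=0
t16.Δ2 u=0 clk=1 q=1 r=0 n0=0 x=0 y=0 z=1 v=1 p=0
t16.Δ3 u=0 clk=1 q=1 r=0 n0=0 x=0 y=1 z=1 v=1 p=0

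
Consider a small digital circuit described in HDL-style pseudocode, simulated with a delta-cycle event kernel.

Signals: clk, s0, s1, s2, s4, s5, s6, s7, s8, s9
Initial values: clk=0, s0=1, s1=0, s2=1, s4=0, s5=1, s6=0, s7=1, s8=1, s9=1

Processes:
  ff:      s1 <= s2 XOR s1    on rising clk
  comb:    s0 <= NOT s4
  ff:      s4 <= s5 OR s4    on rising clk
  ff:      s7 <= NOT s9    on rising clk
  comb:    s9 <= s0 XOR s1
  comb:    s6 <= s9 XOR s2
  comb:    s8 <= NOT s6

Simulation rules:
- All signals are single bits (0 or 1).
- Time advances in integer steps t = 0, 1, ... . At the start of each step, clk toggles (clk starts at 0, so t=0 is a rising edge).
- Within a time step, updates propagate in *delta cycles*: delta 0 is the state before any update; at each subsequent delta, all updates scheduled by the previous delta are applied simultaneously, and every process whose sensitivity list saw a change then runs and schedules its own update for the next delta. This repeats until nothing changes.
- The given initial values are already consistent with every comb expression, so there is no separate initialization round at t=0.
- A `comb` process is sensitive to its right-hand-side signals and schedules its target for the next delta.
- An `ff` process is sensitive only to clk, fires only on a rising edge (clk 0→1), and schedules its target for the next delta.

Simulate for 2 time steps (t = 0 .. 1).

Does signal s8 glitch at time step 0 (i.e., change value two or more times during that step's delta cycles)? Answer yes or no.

yes

t=0 Δ0: s5=1 s4=0 clk=0 s9=1 s2=1 s7=1 s8=1 s6=0 s1=0 s0=1
  Δ1: clk:0→1
  Δ2: s4:0→1, s7:1→0, s1:0→1
  Δ3: s9:1→0, s0:1→0
  Δ4: s9:0→1, s6:0→1
  Δ5: s8:1→0, s6:1→0
  Δ6: s8:0→1
  (6Δ to stable)
t=1 Δ0: s5=1 s4=1 clk=1 s9=1 s2=1 s7=0 s8=1 s6=0 s1=1 s0=0
  Δ1: clk:1→0
  (1Δ to stable)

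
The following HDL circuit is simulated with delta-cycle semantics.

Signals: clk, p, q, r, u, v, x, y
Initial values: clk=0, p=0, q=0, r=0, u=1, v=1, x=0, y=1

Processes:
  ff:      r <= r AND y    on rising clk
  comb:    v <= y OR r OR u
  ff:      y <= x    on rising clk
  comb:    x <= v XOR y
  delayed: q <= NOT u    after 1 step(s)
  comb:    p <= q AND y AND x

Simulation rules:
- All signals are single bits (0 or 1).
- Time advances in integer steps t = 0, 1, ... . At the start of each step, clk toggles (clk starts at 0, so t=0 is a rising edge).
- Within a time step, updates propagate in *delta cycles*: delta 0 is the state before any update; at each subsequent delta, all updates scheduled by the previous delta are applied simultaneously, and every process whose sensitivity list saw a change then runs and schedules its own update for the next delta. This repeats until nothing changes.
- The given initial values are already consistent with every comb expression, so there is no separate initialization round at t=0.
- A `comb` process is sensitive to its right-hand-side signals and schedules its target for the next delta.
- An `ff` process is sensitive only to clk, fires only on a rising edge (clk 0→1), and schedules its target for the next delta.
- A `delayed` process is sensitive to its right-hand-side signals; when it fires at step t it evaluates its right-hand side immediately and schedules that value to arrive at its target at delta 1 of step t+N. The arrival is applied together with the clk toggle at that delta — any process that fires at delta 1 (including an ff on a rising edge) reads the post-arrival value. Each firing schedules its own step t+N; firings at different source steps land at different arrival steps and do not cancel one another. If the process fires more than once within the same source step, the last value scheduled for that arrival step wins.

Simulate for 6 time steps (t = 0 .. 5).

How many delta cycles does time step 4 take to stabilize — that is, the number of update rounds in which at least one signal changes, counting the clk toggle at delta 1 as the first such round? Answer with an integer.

3

t0.Δ0 q=0 x=0 clk=0 v=1 y=1 p=0 r=0 u=1
t0.Δ1 q=0 x=0 clk=1 v=1 y=1 p=0 r=0 u=1
t0.Δ2 q=0 x=0 clk=1 v=1 y=0 p=0 r=0 u=1
t0.Δ3 q=0 x=1 clk=1 v=1 y=0 p=0 r=0 u=1
t1.Δ0 q=0 x=1 clk=1 v=1 y=0 p=0 r=0 u=1
t1.Δ1 q=0 x=1 clk=0 v=1 y=0 p=0 r=0 u=1
t2.Δ0 q=0 x=1 clk=0 v=1 y=0 p=0 r=0 u=1
t2.Δ1 q=0 x=1 clk=1 v=1 y=0 p=0 r=0 u=1
t2.Δ2 q=0 x=1 clk=1 v=1 y=1 p=0 r=0 u=1
t2.Δ3 q=0 x=0 clk=1 v=1 y=1 p=0 r=0 u=1
t3.Δ0 q=0 x=0 clk=1 v=1 y=1 p=0 r=0 u=1
t3.Δ1 q=0 x=0 clk=0 v=1 y=1 p=0 r=0 u=1
t4.Δ0 q=0 x=0 clk=0 v=1 y=1 p=0 r=0 u=1
t4.Δ1 q=0 x=0 clk=1 v=1 y=1 p=0 r=0 u=1
t4.Δ2 q=0 x=0 clk=1 v=1 y=0 p=0 r=0 u=1
t4.Δ3 q=0 x=1 clk=1 v=1 y=0 p=0 r=0 u=1
t5.Δ0 q=0 x=1 clk=1 v=1 y=0 p=0 r=0 u=1
t5.Δ1 q=0 x=1 clk=0 v=1 y=0 p=0 r=0 u=1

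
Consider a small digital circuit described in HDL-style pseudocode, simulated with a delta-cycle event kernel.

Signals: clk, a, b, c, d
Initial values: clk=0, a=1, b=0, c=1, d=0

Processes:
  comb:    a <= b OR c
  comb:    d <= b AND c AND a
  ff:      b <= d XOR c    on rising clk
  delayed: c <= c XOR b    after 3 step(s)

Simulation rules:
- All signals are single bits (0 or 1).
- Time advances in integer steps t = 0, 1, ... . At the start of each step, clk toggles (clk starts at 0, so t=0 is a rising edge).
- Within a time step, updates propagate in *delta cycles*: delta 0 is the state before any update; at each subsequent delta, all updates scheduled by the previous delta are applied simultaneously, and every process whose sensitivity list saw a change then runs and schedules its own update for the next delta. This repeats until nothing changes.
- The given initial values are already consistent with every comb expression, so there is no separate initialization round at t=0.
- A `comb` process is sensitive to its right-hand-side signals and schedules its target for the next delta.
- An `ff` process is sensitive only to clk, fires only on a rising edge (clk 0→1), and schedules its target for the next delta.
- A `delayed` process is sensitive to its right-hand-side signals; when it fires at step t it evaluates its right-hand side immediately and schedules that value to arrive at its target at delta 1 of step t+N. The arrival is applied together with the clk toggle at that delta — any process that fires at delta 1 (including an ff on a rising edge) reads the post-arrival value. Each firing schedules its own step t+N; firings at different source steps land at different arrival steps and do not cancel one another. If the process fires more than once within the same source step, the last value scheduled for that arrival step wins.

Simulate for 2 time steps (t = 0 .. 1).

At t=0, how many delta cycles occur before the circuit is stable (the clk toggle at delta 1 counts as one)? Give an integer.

3

[bits: c,d,clk,a,b]
t=0: Δ0=10010 Δ1=10110 Δ2=10111 Δ3=11111 | 3Δ
t=1: Δ0=11111 Δ1=11011 | 1Δ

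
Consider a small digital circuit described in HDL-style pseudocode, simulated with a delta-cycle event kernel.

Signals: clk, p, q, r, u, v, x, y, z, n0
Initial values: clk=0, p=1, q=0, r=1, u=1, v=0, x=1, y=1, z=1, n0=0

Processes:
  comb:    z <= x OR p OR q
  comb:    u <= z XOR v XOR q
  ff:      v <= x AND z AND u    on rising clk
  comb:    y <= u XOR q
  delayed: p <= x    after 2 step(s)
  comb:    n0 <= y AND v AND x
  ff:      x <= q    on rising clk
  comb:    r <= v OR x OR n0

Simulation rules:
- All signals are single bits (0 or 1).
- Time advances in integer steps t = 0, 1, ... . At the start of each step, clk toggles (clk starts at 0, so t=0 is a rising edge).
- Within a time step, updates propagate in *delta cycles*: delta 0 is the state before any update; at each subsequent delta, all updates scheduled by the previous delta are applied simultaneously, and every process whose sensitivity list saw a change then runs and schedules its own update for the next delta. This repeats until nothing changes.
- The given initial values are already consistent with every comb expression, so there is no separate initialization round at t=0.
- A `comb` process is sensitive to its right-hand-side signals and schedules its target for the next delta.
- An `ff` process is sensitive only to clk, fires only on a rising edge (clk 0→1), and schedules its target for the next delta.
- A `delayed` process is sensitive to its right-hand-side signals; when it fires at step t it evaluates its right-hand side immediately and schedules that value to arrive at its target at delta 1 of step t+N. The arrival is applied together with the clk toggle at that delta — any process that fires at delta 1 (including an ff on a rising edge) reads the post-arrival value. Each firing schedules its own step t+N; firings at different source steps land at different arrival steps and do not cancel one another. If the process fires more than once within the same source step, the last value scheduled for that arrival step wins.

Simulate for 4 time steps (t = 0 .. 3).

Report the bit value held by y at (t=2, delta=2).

t0.Δ0 u=1 clk=0 q=0 x=1 y=1 v=0 z=1 p=1 r=1 n0=0
t0.Δ1 u=1 clk=1 q=0 x=1 y=1 v=0 z=1 p=1 r=1 n0=0
t0.Δ2 u=1 clk=1 q=0 x=0 y=1 v=1 z=1 p=1 r=1 n0=0
t0.Δ3 u=0 clk=1 q=0 x=0 y=1 v=1 z=1 p=1 r=1 n0=0
t0.Δ4 u=0 clk=1 q=0 x=0 y=0 v=1 z=1 p=1 r=1 n0=0
t1.Δ0 u=0 clk=1 q=0 x=0 y=0 v=1 z=1 p=1 r=1 n0=0
t1.Δ1 u=0 clk=0 q=0 x=0 y=0 v=1 z=1 p=1 r=1 n0=0
t2.Δ0 u=0 clk=0 q=0 x=0 y=0 v=1 z=1 p=1 r=1 n0=0
t2.Δ1 u=0 clk=1 q=0 x=0 y=0 v=1 z=1 p=0 r=1 n0=0
t2.Δ2 u=0 clk=1 q=0 x=0 y=0 v=0 z=0 p=0 r=1 n0=0
t2.Δ3 u=0 clk=1 q=0 x=0 y=0 v=0 z=0 p=0 r=0 n0=0
t3.Δ0 u=0 clk=1 q=0 x=0 y=0 v=0 z=0 p=0 r=0 n0=0
t3.Δ1 u=0 clk=0 q=0 x=0 y=0 v=0 z=0 p=0 r=0 n0=0

0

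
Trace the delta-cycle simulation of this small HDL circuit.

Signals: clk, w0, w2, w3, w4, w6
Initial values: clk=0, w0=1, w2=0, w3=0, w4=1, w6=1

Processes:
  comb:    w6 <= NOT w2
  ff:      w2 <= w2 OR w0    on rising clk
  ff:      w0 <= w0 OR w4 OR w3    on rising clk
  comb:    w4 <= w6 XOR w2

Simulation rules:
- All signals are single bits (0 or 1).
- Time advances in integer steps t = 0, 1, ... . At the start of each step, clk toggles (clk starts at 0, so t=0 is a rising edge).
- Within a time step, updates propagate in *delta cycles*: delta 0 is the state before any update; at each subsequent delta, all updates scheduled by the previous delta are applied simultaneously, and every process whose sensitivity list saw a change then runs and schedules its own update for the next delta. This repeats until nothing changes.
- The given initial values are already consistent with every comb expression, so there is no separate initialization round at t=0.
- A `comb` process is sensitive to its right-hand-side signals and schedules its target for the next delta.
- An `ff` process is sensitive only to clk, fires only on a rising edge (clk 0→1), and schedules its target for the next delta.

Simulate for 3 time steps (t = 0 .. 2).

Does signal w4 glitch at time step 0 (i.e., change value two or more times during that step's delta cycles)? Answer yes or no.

[bits: w4,w6,w0,w2,w3,clk]
t=0: Δ0=111000 Δ1=111001 Δ2=111101 Δ3=001101 Δ4=101101 | 4Δ
t=1: Δ0=101101 Δ1=101100 | 1Δ
t=2: Δ0=101100 Δ1=101101 | 1Δ

yes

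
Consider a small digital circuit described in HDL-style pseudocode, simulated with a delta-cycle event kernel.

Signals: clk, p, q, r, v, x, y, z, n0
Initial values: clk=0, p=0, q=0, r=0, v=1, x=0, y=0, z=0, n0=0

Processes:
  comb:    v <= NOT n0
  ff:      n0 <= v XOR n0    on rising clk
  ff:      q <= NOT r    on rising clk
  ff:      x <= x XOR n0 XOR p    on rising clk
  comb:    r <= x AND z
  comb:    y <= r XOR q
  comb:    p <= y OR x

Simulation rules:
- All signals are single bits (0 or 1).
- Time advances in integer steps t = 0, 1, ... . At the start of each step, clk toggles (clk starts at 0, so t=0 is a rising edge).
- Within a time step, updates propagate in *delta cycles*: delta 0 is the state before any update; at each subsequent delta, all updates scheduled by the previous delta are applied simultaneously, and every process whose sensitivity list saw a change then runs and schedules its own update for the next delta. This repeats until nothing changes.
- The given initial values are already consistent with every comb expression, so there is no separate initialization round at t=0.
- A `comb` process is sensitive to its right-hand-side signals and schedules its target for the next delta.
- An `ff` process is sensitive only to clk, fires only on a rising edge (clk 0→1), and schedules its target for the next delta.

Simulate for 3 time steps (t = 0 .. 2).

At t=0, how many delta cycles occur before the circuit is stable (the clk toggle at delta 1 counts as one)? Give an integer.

t=0 Δ0: q=0 v=1 x=0 y=0 n0=0 z=0 p=0 r=0 clk=0
  Δ1: clk:0→1
  Δ2: q:0→1, n0:0→1
  Δ3: v:1→0, y:0→1
  Δ4: p:0→1
  (4Δ to stable)
t=1 Δ0: q=1 v=0 x=0 y=1 n0=1 z=0 p=1 r=0 clk=1
  Δ1: clk:1→0
  (1Δ to stable)
t=2 Δ0: q=1 v=0 x=0 y=1 n0=1 z=0 p=1 r=0 clk=0
  Δ1: clk:0→1
  (1Δ to stable)

4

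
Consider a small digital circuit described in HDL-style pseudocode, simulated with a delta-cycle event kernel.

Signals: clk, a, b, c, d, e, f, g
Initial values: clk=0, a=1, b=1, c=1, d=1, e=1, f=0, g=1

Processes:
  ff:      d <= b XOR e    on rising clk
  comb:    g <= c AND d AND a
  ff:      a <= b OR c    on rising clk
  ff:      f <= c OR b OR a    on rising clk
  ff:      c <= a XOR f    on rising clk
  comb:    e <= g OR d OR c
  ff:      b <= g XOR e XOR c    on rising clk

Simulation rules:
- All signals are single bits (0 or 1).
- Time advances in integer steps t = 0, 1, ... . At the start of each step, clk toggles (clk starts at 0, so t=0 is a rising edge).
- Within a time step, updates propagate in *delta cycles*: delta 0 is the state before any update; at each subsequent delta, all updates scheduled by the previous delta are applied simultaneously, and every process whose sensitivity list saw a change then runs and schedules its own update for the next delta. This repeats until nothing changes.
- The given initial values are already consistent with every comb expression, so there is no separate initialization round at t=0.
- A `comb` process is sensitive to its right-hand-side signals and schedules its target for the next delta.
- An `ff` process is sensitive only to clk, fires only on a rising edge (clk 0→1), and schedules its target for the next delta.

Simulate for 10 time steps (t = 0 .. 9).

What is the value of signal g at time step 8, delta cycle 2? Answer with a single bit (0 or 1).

0

t=0 Δ0: e=1 d=1 clk=0 f=0 c=1 b=1 a=1 g=1
  Δ1: clk:0→1
  Δ2: d:1→0, f:0→1
  Δ3: g:1→0
  (3Δ to stable)
t=1 Δ0: e=1 d=0 clk=1 f=1 c=1 b=1 a=1 g=0
  Δ1: clk:1→0
  (1Δ to stable)
t=2 Δ0: e=1 d=0 clk=0 f=1 c=1 b=1 a=1 g=0
  Δ1: clk:0→1
  Δ2: c:1→0, b:1→0
  Δ3: e:1→0
  (3Δ to stable)
t=3 Δ0: e=0 d=0 clk=1 f=1 c=0 b=0 a=1 g=0
  Δ1: clk:1→0
  (1Δ to stable)
t=4 Δ0: e=0 d=0 clk=0 f=1 c=0 b=0 a=1 g=0
  Δ1: clk:0→1
  Δ2: a:1→0
  (2Δ to stable)
t=5 Δ0: e=0 d=0 clk=1 f=1 c=0 b=0 a=0 g=0
  Δ1: clk:1→0
  (1Δ to stable)
t=6 Δ0: e=0 d=0 clk=0 f=1 c=0 b=0 a=0 g=0
  Δ1: clk:0→1
  Δ2: f:1→0, c:0→1
  Δ3: e:0→1
  (3Δ to stable)
t=7 Δ0: e=1 d=0 clk=1 f=0 c=1 b=0 a=0 g=0
  Δ1: clk:1→0
  (1Δ to stable)
t=8 Δ0: e=1 d=0 clk=0 f=0 c=1 b=0 a=0 g=0
  Δ1: clk:0→1
  Δ2: d:0→1, f:0→1, c:1→0, a:0→1
  (2Δ to stable)
t=9 Δ0: e=1 d=1 clk=1 f=1 c=0 b=0 a=1 g=0
  Δ1: clk:1→0
  (1Δ to stable)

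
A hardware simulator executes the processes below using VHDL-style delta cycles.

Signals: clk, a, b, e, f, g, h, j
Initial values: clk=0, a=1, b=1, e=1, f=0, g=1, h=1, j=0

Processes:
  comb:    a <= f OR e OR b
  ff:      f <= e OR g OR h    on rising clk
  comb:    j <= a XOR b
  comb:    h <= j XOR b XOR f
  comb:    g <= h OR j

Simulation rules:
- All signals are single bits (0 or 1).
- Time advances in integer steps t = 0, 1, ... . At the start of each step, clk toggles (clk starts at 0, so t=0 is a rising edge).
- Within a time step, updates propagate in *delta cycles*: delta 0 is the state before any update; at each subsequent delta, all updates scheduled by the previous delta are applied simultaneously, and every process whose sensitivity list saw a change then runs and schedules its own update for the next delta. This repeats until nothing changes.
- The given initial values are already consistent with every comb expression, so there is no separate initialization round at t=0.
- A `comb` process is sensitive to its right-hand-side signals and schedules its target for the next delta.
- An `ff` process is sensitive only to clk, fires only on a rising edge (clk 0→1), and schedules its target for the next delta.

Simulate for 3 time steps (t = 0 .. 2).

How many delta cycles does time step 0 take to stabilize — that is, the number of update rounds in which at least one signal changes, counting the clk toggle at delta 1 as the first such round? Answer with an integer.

t0.Δ0 e=1 h=1 b=1 f=0 a=1 g=1 clk=0 j=0
t0.Δ1 e=1 h=1 b=1 f=0 a=1 g=1 clk=1 j=0
t0.Δ2 e=1 h=1 b=1 f=1 a=1 g=1 clk=1 j=0
t0.Δ3 e=1 h=0 b=1 f=1 a=1 g=1 clk=1 j=0
t0.Δ4 e=1 h=0 b=1 f=1 a=1 g=0 clk=1 j=0
t1.Δ0 e=1 h=0 b=1 f=1 a=1 g=0 clk=1 j=0
t1.Δ1 e=1 h=0 b=1 f=1 a=1 g=0 clk=0 j=0
t2.Δ0 e=1 h=0 b=1 f=1 a=1 g=0 clk=0 j=0
t2.Δ1 e=1 h=0 b=1 f=1 a=1 g=0 clk=1 j=0

4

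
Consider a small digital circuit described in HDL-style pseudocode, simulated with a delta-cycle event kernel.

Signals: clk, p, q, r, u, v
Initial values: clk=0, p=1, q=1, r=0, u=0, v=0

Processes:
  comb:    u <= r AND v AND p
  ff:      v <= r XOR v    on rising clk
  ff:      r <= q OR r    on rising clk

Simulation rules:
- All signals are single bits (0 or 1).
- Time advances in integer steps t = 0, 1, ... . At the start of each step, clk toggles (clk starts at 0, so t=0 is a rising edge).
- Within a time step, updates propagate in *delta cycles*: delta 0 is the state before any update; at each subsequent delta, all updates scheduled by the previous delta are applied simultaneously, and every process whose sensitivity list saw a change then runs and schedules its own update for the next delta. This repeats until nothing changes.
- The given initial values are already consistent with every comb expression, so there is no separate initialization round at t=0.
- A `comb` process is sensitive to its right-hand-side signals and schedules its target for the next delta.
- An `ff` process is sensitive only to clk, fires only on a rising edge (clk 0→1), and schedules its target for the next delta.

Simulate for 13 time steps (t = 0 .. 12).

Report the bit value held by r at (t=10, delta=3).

t0.Δ0 u=0 r=0 v=0 q=1 clk=0 p=1
t0.Δ1 u=0 r=0 v=0 q=1 clk=1 p=1
t0.Δ2 u=0 r=1 v=0 q=1 clk=1 p=1
t1.Δ0 u=0 r=1 v=0 q=1 clk=1 p=1
t1.Δ1 u=0 r=1 v=0 q=1 clk=0 p=1
t2.Δ0 u=0 r=1 v=0 q=1 clk=0 p=1
t2.Δ1 u=0 r=1 v=0 q=1 clk=1 p=1
t2.Δ2 u=0 r=1 v=1 q=1 clk=1 p=1
t2.Δ3 u=1 r=1 v=1 q=1 clk=1 p=1
t3.Δ0 u=1 r=1 v=1 q=1 clk=1 p=1
t3.Δ1 u=1 r=1 v=1 q=1 clk=0 p=1
t4.Δ0 u=1 r=1 v=1 q=1 clk=0 p=1
t4.Δ1 u=1 r=1 v=1 q=1 clk=1 p=1
t4.Δ2 u=1 r=1 v=0 q=1 clk=1 p=1
t4.Δ3 u=0 r=1 v=0 q=1 clk=1 p=1
t5.Δ0 u=0 r=1 v=0 q=1 clk=1 p=1
t5.Δ1 u=0 r=1 v=0 q=1 clk=0 p=1
t6.Δ0 u=0 r=1 v=0 q=1 clk=0 p=1
t6.Δ1 u=0 r=1 v=0 q=1 clk=1 p=1
t6.Δ2 u=0 r=1 v=1 q=1 clk=1 p=1
t6.Δ3 u=1 r=1 v=1 q=1 clk=1 p=1
t7.Δ0 u=1 r=1 v=1 q=1 clk=1 p=1
t7.Δ1 u=1 r=1 v=1 q=1 clk=0 p=1
t8.Δ0 u=1 r=1 v=1 q=1 clk=0 p=1
t8.Δ1 u=1 r=1 v=1 q=1 clk=1 p=1
t8.Δ2 u=1 r=1 v=0 q=1 clk=1 p=1
t8.Δ3 u=0 r=1 v=0 q=1 clk=1 p=1
t9.Δ0 u=0 r=1 v=0 q=1 clk=1 p=1
t9.Δ1 u=0 r=1 v=0 q=1 clk=0 p=1
t10.Δ0 u=0 r=1 v=0 q=1 clk=0 p=1
t10.Δ1 u=0 r=1 v=0 q=1 clk=1 p=1
t10.Δ2 u=0 r=1 v=1 q=1 clk=1 p=1
t10.Δ3 u=1 r=1 v=1 q=1 clk=1 p=1
t11.Δ0 u=1 r=1 v=1 q=1 clk=1 p=1
t11.Δ1 u=1 r=1 v=1 q=1 clk=0 p=1
t12.Δ0 u=1 r=1 v=1 q=1 clk=0 p=1
t12.Δ1 u=1 r=1 v=1 q=1 clk=1 p=1
t12.Δ2 u=1 r=1 v=0 q=1 clk=1 p=1
t12.Δ3 u=0 r=1 v=0 q=1 clk=1 p=1

1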